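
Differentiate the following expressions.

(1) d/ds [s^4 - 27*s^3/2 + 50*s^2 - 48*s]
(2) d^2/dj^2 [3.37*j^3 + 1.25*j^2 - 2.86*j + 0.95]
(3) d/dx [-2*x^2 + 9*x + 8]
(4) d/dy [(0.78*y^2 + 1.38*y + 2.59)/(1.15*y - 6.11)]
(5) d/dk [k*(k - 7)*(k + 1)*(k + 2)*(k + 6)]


(1) = 4*s^3 - 81*s^2/2 + 100*s - 48
(2) = 20.22*j + 2.5
(3) = 9 - 4*x
(4) = (0.897*y^2 - 9.5316*y - 11.4103)/(1.3225*y^2 - 14.053*y + 37.3321)
(5) = 5*k^4 + 8*k^3 - 129*k^2 - 256*k - 84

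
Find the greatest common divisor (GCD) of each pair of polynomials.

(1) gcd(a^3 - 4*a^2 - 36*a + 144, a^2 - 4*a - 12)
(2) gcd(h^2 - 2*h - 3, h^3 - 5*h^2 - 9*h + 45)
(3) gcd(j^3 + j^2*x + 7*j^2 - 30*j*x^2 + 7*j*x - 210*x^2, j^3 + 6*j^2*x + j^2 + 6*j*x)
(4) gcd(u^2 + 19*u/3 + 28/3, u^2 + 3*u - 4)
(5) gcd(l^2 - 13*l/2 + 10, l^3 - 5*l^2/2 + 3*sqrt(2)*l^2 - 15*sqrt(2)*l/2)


(1) = a - 6
(2) = h - 3
(3) = j + 6*x
(4) = u + 4
(5) = l - 5/2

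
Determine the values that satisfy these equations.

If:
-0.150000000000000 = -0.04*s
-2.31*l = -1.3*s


Then:
l = 2.11
s = 3.75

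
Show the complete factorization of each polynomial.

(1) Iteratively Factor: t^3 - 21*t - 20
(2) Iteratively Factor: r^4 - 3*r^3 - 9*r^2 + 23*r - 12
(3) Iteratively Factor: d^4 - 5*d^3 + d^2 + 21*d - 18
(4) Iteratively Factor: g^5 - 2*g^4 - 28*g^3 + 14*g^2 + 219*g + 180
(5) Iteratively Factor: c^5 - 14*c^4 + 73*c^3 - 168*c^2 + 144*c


(1) = (t - 5)*(t^2 + 5*t + 4) = (t - 5)*(t + 4)*(t + 1)
(2) = (r + 3)*(r^3 - 6*r^2 + 9*r - 4) = (r - 1)*(r + 3)*(r^2 - 5*r + 4) = (r - 4)*(r - 1)*(r + 3)*(r - 1)
(3) = (d - 3)*(d^3 - 2*d^2 - 5*d + 6) = (d - 3)^2*(d^2 + d - 2) = (d - 3)^2*(d + 2)*(d - 1)
(4) = (g + 3)*(g^4 - 5*g^3 - 13*g^2 + 53*g + 60) = (g - 4)*(g + 3)*(g^3 - g^2 - 17*g - 15) = (g - 5)*(g - 4)*(g + 3)*(g^2 + 4*g + 3) = (g - 5)*(g - 4)*(g + 1)*(g + 3)*(g + 3)
(5) = (c - 3)*(c^4 - 11*c^3 + 40*c^2 - 48*c) = c*(c - 3)*(c^3 - 11*c^2 + 40*c - 48) = c*(c - 4)*(c - 3)*(c^2 - 7*c + 12) = c*(c - 4)^2*(c - 3)*(c - 3)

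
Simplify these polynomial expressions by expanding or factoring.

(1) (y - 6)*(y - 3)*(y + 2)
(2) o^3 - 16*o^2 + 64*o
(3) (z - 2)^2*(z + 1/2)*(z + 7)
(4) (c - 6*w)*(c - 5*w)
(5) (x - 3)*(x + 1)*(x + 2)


(1) = y^3 - 7*y^2 + 36
(2) = o*(o - 8)^2
(3) = z^4 + 7*z^3/2 - 45*z^2/2 + 16*z + 14
(4) = c^2 - 11*c*w + 30*w^2
(5) = x^3 - 7*x - 6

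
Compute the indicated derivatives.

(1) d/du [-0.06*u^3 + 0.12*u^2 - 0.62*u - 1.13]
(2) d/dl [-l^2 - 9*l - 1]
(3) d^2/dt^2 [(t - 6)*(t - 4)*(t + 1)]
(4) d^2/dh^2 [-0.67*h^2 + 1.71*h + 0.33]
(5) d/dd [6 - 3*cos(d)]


(1) = -0.18*u^2 + 0.24*u - 0.62
(2) = -2*l - 9
(3) = 6*t - 18
(4) = -1.34000000000000
(5) = 3*sin(d)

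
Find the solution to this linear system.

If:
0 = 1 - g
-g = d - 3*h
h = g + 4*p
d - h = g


Then:
d = 2
g = 1
h = 1
p = 0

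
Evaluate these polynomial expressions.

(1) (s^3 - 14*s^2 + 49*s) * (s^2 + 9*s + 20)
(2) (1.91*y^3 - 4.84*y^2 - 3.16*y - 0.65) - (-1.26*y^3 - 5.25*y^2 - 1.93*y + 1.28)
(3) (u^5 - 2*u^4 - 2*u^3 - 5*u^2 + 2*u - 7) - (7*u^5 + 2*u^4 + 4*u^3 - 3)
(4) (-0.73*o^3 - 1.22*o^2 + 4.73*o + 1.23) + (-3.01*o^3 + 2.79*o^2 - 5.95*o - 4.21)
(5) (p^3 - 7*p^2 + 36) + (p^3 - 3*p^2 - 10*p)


(1) = s^5 - 5*s^4 - 57*s^3 + 161*s^2 + 980*s
(2) = 3.17*y^3 + 0.41*y^2 - 1.23*y - 1.93
(3) = -6*u^5 - 4*u^4 - 6*u^3 - 5*u^2 + 2*u - 4
(4) = -3.74*o^3 + 1.57*o^2 - 1.22*o - 2.98
(5) = 2*p^3 - 10*p^2 - 10*p + 36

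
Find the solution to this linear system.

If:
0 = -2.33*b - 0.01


Then:
b = -0.00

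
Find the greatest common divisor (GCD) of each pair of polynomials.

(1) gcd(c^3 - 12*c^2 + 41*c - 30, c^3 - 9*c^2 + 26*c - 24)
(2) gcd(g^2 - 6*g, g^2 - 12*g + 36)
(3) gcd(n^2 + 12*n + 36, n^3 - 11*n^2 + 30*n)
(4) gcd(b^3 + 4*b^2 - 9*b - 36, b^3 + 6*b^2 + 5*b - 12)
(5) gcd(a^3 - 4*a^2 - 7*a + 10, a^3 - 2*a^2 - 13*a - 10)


(1) = 1
(2) = g - 6
(3) = 1
(4) = b^2 + 7*b + 12
(5) = a^2 - 3*a - 10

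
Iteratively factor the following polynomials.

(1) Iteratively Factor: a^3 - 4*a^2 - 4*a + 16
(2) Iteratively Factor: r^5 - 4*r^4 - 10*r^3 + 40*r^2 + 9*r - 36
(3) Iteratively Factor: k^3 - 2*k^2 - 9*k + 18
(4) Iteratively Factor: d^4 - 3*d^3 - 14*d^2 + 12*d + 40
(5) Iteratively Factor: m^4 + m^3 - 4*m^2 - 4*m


(1) = (a - 2)*(a^2 - 2*a - 8) = (a - 2)*(a + 2)*(a - 4)
(2) = (r - 3)*(r^4 - r^3 - 13*r^2 + r + 12) = (r - 4)*(r - 3)*(r^3 + 3*r^2 - r - 3) = (r - 4)*(r - 3)*(r + 1)*(r^2 + 2*r - 3) = (r - 4)*(r - 3)*(r + 1)*(r + 3)*(r - 1)
(3) = (k + 3)*(k^2 - 5*k + 6) = (k - 2)*(k + 3)*(k - 3)
(4) = (d - 2)*(d^3 - d^2 - 16*d - 20) = (d - 2)*(d + 2)*(d^2 - 3*d - 10) = (d - 5)*(d - 2)*(d + 2)*(d + 2)
(5) = (m + 1)*(m^3 - 4*m) = (m + 1)*(m + 2)*(m^2 - 2*m) = (m - 2)*(m + 1)*(m + 2)*(m)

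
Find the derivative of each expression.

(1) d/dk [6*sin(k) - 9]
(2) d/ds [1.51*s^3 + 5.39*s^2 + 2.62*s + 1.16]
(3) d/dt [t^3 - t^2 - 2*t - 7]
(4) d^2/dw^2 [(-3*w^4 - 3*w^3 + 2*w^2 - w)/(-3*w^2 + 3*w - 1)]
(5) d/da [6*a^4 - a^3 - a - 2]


(1) = 6*cos(k)
(2) = 4.53*s^2 + 10.78*s + 2.62
(3) = 3*t^2 - 2*t - 2
(4) = 2*(27*w^6 - 81*w^5 + 108*w^4 - 63*w^3 + 9*w^2 + 1)/(27*w^6 - 81*w^5 + 108*w^4 - 81*w^3 + 36*w^2 - 9*w + 1)
(5) = 24*a^3 - 3*a^2 - 1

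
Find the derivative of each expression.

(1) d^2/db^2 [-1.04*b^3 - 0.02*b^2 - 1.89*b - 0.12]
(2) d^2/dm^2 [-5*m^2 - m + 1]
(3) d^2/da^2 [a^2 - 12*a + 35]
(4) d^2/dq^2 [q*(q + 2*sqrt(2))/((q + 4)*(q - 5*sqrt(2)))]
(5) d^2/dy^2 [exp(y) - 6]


(1) = -6.24*b - 0.04
(2) = -10
(3) = 2
(4) = 2*(-4*q^3 + 7*sqrt(2)*q^3 + 60*sqrt(2)*q^2 + 240*q - 400*sqrt(2) + 1120)/(q^6 - 15*sqrt(2)*q^5 + 12*q^5 - 180*sqrt(2)*q^4 + 198*q^4 - 970*sqrt(2)*q^3 + 1864*q^3 - 3960*sqrt(2)*q^2 + 7200*q^2 - 12000*sqrt(2)*q + 9600*q - 16000*sqrt(2))
(5) = exp(y)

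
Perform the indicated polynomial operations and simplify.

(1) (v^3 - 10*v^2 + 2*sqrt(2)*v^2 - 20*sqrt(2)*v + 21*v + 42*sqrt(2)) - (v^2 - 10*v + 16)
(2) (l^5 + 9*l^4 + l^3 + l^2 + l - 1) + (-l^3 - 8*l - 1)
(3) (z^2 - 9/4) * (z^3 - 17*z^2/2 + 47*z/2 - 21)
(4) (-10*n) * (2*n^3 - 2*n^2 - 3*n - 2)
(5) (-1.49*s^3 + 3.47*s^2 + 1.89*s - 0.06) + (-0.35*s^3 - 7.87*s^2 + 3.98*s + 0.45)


(1) = v^3 - 11*v^2 + 2*sqrt(2)*v^2 - 20*sqrt(2)*v + 31*v - 16 + 42*sqrt(2)
(2) = l^5 + 9*l^4 + l^2 - 7*l - 2
(3) = z^5 - 17*z^4/2 + 85*z^3/4 - 15*z^2/8 - 423*z/8 + 189/4
(4) = -20*n^4 + 20*n^3 + 30*n^2 + 20*n
(5) = -1.84*s^3 - 4.4*s^2 + 5.87*s + 0.39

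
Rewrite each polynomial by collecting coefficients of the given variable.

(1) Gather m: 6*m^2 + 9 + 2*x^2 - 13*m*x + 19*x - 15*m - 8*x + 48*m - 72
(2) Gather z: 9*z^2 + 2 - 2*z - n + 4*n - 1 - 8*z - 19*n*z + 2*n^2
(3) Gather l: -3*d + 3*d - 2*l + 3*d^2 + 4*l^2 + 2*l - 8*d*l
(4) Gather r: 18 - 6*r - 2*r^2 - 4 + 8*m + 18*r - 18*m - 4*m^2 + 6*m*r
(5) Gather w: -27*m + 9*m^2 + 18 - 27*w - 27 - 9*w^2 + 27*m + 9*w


(1) = 6*m^2 + m*(33 - 13*x) + 2*x^2 + 11*x - 63
(2) = 2*n^2 + 3*n + 9*z^2 + z*(-19*n - 10) + 1
(3) = 3*d^2 - 8*d*l + 4*l^2
(4) = -4*m^2 - 10*m - 2*r^2 + r*(6*m + 12) + 14
(5) = 9*m^2 - 9*w^2 - 18*w - 9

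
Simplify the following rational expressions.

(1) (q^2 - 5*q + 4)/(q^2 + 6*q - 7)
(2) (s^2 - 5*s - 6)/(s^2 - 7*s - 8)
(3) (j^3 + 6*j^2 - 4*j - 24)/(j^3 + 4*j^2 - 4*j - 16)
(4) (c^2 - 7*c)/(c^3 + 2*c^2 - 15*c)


(1) = (q - 4)/(q + 7)
(2) = (s - 6)/(s - 8)
(3) = (j + 6)/(j + 4)
(4) = (c - 7)/(c^2 + 2*c - 15)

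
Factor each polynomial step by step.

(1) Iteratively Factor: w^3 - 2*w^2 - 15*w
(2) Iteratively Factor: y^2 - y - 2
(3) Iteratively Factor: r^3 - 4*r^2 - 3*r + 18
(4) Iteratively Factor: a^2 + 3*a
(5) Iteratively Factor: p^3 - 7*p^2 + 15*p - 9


(1) = (w)*(w^2 - 2*w - 15) = w*(w + 3)*(w - 5)
(2) = (y + 1)*(y - 2)
(3) = (r - 3)*(r^2 - r - 6) = (r - 3)*(r + 2)*(r - 3)
(4) = (a)*(a + 3)
(5) = (p - 3)*(p^2 - 4*p + 3) = (p - 3)*(p - 1)*(p - 3)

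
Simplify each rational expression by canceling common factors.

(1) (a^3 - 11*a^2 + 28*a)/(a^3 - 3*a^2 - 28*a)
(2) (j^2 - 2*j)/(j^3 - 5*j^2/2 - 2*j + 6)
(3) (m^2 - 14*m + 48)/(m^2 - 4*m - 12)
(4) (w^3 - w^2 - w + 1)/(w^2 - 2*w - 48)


(1) = (a - 4)/(a + 4)
(2) = 2*j/(2*j^2 - j - 6)
(3) = (m - 8)/(m + 2)
(4) = (w^3 - w^2 - w + 1)/(w^2 - 2*w - 48)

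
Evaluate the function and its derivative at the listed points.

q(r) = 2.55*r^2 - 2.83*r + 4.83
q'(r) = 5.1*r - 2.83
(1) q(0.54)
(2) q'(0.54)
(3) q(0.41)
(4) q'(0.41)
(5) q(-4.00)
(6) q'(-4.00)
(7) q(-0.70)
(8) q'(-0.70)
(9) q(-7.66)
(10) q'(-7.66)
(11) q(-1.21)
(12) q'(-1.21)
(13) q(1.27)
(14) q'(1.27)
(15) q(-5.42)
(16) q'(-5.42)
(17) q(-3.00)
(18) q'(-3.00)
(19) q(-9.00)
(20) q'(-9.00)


(1) = 4.05
(2) = -0.08
(3) = 4.10
(4) = -0.74
(5) = 56.95
(6) = -23.23
(7) = 8.06
(8) = -6.40
(9) = 176.13
(10) = -41.90
(11) = 11.99
(12) = -9.00
(13) = 5.35
(14) = 3.65
(15) = 95.08
(16) = -30.47
(17) = 36.27
(18) = -18.13
(19) = 236.85
(20) = -48.73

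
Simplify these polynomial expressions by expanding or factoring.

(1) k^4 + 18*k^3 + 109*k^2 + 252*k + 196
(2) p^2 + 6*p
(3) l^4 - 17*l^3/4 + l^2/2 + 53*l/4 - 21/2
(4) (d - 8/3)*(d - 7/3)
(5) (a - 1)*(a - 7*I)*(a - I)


(1) = (k + 2)^2*(k + 7)^2
(2) = p*(p + 6)
(3) = (l - 3)*(l - 2)*(l - 1)*(l + 7/4)
(4) = d^2 - 5*d + 56/9
(5) = a^3 - a^2 - 8*I*a^2 - 7*a + 8*I*a + 7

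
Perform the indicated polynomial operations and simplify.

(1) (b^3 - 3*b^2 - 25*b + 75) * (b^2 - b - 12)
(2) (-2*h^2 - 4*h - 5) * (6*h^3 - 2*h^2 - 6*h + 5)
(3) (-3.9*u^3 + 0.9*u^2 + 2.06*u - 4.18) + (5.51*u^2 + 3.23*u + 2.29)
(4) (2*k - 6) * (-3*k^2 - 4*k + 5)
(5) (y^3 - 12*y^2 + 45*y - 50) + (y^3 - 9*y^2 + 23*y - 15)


(1) = b^5 - 4*b^4 - 34*b^3 + 136*b^2 + 225*b - 900
(2) = -12*h^5 - 20*h^4 - 10*h^3 + 24*h^2 + 10*h - 25
(3) = -3.9*u^3 + 6.41*u^2 + 5.29*u - 1.89
(4) = -6*k^3 + 10*k^2 + 34*k - 30
(5) = 2*y^3 - 21*y^2 + 68*y - 65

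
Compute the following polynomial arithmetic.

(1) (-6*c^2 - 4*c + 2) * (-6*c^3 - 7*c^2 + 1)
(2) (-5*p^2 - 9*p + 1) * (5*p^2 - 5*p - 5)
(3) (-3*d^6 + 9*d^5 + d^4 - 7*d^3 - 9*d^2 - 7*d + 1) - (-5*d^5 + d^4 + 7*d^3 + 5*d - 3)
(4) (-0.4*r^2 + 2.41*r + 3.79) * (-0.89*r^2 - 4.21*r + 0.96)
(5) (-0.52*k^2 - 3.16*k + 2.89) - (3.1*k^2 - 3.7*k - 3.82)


(1) = 36*c^5 + 66*c^4 + 16*c^3 - 20*c^2 - 4*c + 2
(2) = -25*p^4 - 20*p^3 + 75*p^2 + 40*p - 5
(3) = -3*d^6 + 14*d^5 - 14*d^3 - 9*d^2 - 12*d + 4
(4) = 0.356*r^4 - 0.4609*r^3 - 13.9032*r^2 - 13.6423*r + 3.6384
(5) = -3.62*k^2 + 0.54*k + 6.71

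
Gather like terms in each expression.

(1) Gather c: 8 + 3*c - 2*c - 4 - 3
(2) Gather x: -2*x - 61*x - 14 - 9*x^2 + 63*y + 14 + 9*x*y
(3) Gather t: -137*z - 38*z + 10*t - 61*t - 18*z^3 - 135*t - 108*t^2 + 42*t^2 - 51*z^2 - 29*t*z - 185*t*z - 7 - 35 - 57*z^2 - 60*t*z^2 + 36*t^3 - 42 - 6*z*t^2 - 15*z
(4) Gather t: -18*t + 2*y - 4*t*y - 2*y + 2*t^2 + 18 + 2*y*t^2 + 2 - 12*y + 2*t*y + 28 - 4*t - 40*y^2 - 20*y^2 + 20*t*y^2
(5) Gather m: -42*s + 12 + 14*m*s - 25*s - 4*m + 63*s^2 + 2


(1) = c + 1
(2) = -9*x^2 + x*(9*y - 63) + 63*y
(3) = 36*t^3 + t^2*(-6*z - 66) + t*(-60*z^2 - 214*z - 186) - 18*z^3 - 108*z^2 - 190*z - 84
(4) = t^2*(2*y + 2) + t*(20*y^2 - 2*y - 22) - 60*y^2 - 12*y + 48
(5) = m*(14*s - 4) + 63*s^2 - 67*s + 14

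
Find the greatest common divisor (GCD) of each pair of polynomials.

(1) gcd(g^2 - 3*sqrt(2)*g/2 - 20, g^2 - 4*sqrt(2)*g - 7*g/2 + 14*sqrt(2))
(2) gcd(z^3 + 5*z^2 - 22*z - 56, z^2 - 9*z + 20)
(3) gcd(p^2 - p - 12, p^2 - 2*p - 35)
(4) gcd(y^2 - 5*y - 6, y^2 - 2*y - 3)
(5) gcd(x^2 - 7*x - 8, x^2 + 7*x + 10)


(1) = g - 4*sqrt(2)
(2) = z - 4
(3) = 1
(4) = y + 1
(5) = gcd((x - 8)*(x + 1), (x + 2)*(x + 5)) = 1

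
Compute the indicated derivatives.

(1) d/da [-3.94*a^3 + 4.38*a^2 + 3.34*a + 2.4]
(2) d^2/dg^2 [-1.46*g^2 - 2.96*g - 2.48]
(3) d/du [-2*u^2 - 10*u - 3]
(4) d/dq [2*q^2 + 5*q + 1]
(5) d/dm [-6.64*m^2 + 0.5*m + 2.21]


(1) = -11.82*a^2 + 8.76*a + 3.34
(2) = -2.92000000000000
(3) = -4*u - 10
(4) = 4*q + 5
(5) = 0.5 - 13.28*m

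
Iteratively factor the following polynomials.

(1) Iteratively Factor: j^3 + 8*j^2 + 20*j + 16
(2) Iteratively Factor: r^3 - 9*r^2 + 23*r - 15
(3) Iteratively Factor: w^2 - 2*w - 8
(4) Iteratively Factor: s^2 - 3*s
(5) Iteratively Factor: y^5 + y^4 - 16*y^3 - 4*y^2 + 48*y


(1) = (j + 2)*(j^2 + 6*j + 8) = (j + 2)^2*(j + 4)
(2) = (r - 5)*(r^2 - 4*r + 3) = (r - 5)*(r - 3)*(r - 1)
(3) = (w - 4)*(w + 2)
(4) = (s - 3)*(s)
(5) = (y + 4)*(y^4 - 3*y^3 - 4*y^2 + 12*y) = (y + 2)*(y + 4)*(y^3 - 5*y^2 + 6*y) = (y - 3)*(y + 2)*(y + 4)*(y^2 - 2*y) = (y - 3)*(y - 2)*(y + 2)*(y + 4)*(y)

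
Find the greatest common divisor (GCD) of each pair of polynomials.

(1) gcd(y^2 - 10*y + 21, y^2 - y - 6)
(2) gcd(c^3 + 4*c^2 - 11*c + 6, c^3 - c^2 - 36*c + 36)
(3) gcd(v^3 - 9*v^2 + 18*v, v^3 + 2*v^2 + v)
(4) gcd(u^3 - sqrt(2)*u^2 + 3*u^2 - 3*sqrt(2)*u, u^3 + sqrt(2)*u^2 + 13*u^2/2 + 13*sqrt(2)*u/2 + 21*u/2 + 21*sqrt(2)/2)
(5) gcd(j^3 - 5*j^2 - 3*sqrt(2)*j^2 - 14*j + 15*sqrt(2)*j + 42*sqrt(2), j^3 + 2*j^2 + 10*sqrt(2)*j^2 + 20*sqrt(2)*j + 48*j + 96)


(1) = gcd((y - 7)*(y - 3), (y - 3)*(y + 2)) = y - 3
(2) = c^2 + 5*c - 6
(3) = gcd(v*(v - 6)*(v - 3), v*(v + 1)^2) = v
(4) = gcd(u*(u + 3)*(u - sqrt(2)), (u + 3)*(u + 7/2)*(u + sqrt(2))) = u + 3
(5) = j + 2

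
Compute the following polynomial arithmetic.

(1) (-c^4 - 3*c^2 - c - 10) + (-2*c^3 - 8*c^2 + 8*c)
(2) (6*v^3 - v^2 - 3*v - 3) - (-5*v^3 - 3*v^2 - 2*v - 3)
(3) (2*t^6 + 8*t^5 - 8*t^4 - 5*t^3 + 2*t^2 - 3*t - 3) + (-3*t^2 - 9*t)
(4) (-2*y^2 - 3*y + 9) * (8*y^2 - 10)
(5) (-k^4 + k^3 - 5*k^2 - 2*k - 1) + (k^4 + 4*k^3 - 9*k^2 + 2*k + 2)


(1) = -c^4 - 2*c^3 - 11*c^2 + 7*c - 10
(2) = 11*v^3 + 2*v^2 - v
(3) = 2*t^6 + 8*t^5 - 8*t^4 - 5*t^3 - t^2 - 12*t - 3
(4) = -16*y^4 - 24*y^3 + 92*y^2 + 30*y - 90
(5) = 5*k^3 - 14*k^2 + 1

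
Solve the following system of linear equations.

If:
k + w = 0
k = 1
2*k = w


Then:
No Solution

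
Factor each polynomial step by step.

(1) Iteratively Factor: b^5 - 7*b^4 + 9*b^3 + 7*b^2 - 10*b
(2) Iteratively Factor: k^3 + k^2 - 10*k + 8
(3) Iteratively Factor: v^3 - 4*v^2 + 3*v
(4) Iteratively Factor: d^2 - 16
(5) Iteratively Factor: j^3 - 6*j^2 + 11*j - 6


(1) = (b)*(b^4 - 7*b^3 + 9*b^2 + 7*b - 10) = b*(b - 5)*(b^3 - 2*b^2 - b + 2) = b*(b - 5)*(b - 1)*(b^2 - b - 2) = b*(b - 5)*(b - 1)*(b + 1)*(b - 2)
(2) = (k + 4)*(k^2 - 3*k + 2) = (k - 1)*(k + 4)*(k - 2)
(3) = (v - 1)*(v^2 - 3*v) = (v - 3)*(v - 1)*(v)
(4) = (d - 4)*(d + 4)
(5) = (j - 3)*(j^2 - 3*j + 2) = (j - 3)*(j - 1)*(j - 2)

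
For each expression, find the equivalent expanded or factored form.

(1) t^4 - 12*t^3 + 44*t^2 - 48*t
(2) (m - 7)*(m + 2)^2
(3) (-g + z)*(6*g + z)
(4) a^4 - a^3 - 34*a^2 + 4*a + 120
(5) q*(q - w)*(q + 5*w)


(1) = t*(t - 6)*(t - 4)*(t - 2)
(2) = m^3 - 3*m^2 - 24*m - 28
(3) = -6*g^2 + 5*g*z + z^2
(4) = (a - 6)*(a - 2)*(a + 2)*(a + 5)
(5) = q^3 + 4*q^2*w - 5*q*w^2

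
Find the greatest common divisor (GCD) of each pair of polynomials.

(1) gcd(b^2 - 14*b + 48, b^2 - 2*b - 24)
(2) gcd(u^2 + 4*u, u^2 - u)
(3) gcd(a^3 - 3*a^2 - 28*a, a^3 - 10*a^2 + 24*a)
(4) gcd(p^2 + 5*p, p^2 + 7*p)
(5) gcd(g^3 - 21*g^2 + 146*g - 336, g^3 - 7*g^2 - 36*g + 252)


(1) = gcd((b - 8)*(b - 6), (b - 6)*(b + 4)) = b - 6
(2) = gcd(u*(u + 4), u*(u - 1)) = u
(3) = a
(4) = gcd(p*(p + 5), p*(p + 7)) = p
(5) = g^2 - 13*g + 42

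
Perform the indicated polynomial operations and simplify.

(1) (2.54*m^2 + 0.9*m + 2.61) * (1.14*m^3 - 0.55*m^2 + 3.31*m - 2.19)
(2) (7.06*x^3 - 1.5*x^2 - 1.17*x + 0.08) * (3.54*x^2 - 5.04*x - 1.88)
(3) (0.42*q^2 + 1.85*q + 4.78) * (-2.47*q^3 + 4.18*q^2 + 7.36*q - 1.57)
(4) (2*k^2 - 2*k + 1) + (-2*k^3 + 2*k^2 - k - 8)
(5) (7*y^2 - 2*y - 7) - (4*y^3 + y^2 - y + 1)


(1) = 2.8956*m^5 - 0.371*m^4 + 10.8878*m^3 - 4.0191*m^2 + 6.6681*m - 5.7159
(2) = 24.9924*x^5 - 40.8924*x^4 - 9.8546*x^3 + 9.0*x^2 + 1.7964*x - 0.1504
(3) = -1.0374*q^5 - 2.8139*q^4 - 0.9824*q^3 + 32.937*q^2 + 32.2763*q - 7.5046
(4) = -2*k^3 + 4*k^2 - 3*k - 7
(5) = -4*y^3 + 6*y^2 - y - 8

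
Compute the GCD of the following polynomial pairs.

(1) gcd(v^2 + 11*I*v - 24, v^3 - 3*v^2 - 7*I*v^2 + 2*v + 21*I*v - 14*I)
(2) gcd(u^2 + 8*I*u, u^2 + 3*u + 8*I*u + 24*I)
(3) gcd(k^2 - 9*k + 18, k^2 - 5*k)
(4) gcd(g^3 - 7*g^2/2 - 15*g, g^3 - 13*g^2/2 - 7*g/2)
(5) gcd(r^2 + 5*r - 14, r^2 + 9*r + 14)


(1) = 1
(2) = u + 8*I
(3) = 1
(4) = gcd(g*(g - 6)*(g + 5/2), g*(g - 7)*(g + 1/2)) = g
(5) = gcd((r - 2)*(r + 7), (r + 2)*(r + 7)) = r + 7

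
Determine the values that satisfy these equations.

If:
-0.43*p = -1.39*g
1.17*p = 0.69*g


Then:
g = 0.00
p = 0.00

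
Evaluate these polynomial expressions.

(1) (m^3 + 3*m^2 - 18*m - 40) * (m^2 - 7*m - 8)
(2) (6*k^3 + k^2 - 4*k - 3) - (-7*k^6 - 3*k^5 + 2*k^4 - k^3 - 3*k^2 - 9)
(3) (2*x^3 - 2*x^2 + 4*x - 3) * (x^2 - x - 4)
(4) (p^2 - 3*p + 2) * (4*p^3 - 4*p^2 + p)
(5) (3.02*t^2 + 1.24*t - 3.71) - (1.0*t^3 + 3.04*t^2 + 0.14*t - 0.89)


(1) = m^5 - 4*m^4 - 47*m^3 + 62*m^2 + 424*m + 320
(2) = 7*k^6 + 3*k^5 - 2*k^4 + 7*k^3 + 4*k^2 - 4*k + 6
(3) = 2*x^5 - 4*x^4 - 2*x^3 + x^2 - 13*x + 12
(4) = 4*p^5 - 16*p^4 + 21*p^3 - 11*p^2 + 2*p
(5) = -1.0*t^3 - 0.02*t^2 + 1.1*t - 2.82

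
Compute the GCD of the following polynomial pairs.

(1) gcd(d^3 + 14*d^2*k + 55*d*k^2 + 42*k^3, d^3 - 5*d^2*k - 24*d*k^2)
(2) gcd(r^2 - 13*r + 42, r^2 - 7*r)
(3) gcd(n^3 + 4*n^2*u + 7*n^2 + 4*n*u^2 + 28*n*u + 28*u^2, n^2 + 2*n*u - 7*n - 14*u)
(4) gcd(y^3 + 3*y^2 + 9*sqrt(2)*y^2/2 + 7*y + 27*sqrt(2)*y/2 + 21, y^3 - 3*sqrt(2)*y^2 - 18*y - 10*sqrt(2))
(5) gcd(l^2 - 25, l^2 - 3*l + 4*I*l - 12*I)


(1) = 1
(2) = gcd((r - 7)*(r - 6), r*(r - 7)) = r - 7
(3) = gcd((n + 7)*(n + 2*u)^2, (n - 7)*(n + 2*u)) = n + 2*u
(4) = y + sqrt(2)
(5) = gcd((l - 5)*(l + 5), (l - 3)*(l + 4*I)) = 1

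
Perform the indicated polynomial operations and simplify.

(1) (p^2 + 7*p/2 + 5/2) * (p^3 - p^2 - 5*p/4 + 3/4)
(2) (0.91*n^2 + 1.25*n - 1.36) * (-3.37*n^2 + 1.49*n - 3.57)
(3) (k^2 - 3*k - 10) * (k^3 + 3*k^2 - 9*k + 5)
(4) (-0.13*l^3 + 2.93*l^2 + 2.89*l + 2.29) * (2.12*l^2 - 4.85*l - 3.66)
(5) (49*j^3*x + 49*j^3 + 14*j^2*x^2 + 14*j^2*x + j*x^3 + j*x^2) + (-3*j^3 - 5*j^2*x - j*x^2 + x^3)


(1) = p^5 + 5*p^4/2 - 9*p^3/4 - 49*p^2/8 - p/2 + 15/8
(2) = -3.0667*n^4 - 2.8566*n^3 + 3.197*n^2 - 6.4889*n + 4.8552
(3) = k^5 - 28*k^3 + 2*k^2 + 75*k - 50
(4) = -0.2756*l^5 + 6.8421*l^4 - 7.6079*l^3 - 19.8855*l^2 - 21.6839*l - 8.3814
(5) = 49*j^3*x + 46*j^3 + 14*j^2*x^2 + 9*j^2*x + j*x^3 + x^3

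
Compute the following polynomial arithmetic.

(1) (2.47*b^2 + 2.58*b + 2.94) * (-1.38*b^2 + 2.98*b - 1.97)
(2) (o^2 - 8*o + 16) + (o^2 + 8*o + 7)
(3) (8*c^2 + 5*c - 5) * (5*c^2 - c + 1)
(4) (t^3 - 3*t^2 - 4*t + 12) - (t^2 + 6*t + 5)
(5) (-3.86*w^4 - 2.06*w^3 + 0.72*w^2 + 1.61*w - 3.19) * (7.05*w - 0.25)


(1) = -3.4086*b^4 + 3.8002*b^3 - 1.2347*b^2 + 3.6786*b - 5.7918
(2) = 2*o^2 + 23
(3) = 40*c^4 + 17*c^3 - 22*c^2 + 10*c - 5
(4) = t^3 - 4*t^2 - 10*t + 7
(5) = -27.213*w^5 - 13.558*w^4 + 5.591*w^3 + 11.1705*w^2 - 22.892*w + 0.7975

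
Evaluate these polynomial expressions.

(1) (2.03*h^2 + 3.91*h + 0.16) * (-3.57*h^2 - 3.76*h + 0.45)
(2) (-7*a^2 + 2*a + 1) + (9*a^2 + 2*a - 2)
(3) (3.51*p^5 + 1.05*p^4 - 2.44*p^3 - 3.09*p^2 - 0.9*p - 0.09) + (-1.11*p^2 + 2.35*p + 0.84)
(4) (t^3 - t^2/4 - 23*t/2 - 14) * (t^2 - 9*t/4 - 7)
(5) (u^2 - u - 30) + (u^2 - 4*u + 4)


(1) = -7.2471*h^4 - 21.5915*h^3 - 14.3593*h^2 + 1.1579*h + 0.072
(2) = 2*a^2 + 4*a - 1
(3) = 3.51*p^5 + 1.05*p^4 - 2.44*p^3 - 4.2*p^2 + 1.45*p + 0.75
(4) = t^5 - 5*t^4/2 - 287*t^3/16 + 109*t^2/8 + 112*t + 98
(5) = 2*u^2 - 5*u - 26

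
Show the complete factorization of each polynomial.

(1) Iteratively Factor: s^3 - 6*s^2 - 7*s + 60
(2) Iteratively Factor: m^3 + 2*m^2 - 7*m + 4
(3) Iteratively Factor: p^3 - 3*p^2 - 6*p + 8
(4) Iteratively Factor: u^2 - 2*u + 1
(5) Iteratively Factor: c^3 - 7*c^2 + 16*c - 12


(1) = (s - 4)*(s^2 - 2*s - 15) = (s - 5)*(s - 4)*(s + 3)
(2) = (m + 4)*(m^2 - 2*m + 1) = (m - 1)*(m + 4)*(m - 1)
(3) = (p - 1)*(p^2 - 2*p - 8) = (p - 4)*(p - 1)*(p + 2)
(4) = (u - 1)*(u - 1)
(5) = (c - 3)*(c^2 - 4*c + 4) = (c - 3)*(c - 2)*(c - 2)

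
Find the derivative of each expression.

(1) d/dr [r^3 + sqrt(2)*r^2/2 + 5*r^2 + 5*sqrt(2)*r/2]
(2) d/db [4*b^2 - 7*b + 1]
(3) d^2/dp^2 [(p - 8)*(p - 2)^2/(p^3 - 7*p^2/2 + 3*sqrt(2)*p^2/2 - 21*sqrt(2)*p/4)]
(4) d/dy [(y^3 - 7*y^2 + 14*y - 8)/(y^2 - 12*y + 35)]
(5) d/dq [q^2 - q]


(1) = 3*r^2 + sqrt(2)*r + 10*r + 5*sqrt(2)/2
(2) = 8*b - 7
(3) = 8*(-68*p^6 - 12*sqrt(2)*p^6 + 126*sqrt(2)*p^5 + 864*p^5 - 4560*p^4 - 216*sqrt(2)*p^4 - 2820*sqrt(2)*p^3 + 10921*p^3 - 12864*p^2 + 12096*sqrt(2)*p^2 - 14112*sqrt(2)*p + 12096*p - 14112)/(p^3*(32*p^6 - 336*p^5 + 144*sqrt(2)*p^5 - 1512*sqrt(2)*p^4 + 1608*p^4 - 5908*p^3 + 5508*sqrt(2)*p^3 - 8442*sqrt(2)*p^2 + 15876*p^2 - 18522*p + 7938*sqrt(2)*p - 9261*sqrt(2)))
(4) = (y^4 - 24*y^3 + 175*y^2 - 474*y + 394)/(y^4 - 24*y^3 + 214*y^2 - 840*y + 1225)
(5) = 2*q - 1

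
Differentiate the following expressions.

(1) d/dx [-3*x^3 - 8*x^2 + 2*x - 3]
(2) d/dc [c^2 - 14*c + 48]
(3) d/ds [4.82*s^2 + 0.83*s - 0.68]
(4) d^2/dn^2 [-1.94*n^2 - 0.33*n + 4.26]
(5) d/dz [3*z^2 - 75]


(1) = -9*x^2 - 16*x + 2
(2) = 2*c - 14
(3) = 9.64*s + 0.83
(4) = -3.88000000000000
(5) = 6*z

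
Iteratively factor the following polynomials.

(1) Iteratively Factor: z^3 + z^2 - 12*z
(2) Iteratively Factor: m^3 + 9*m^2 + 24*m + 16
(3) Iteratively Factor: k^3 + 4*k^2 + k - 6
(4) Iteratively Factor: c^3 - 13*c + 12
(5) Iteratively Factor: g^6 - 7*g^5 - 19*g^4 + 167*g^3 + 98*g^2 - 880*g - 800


(1) = (z)*(z^2 + z - 12) = z*(z - 3)*(z + 4)
(2) = (m + 4)*(m^2 + 5*m + 4) = (m + 1)*(m + 4)*(m + 4)
(3) = (k + 3)*(k^2 + k - 2) = (k - 1)*(k + 3)*(k + 2)
(4) = (c - 1)*(c^2 + c - 12) = (c - 3)*(c - 1)*(c + 4)
(5) = (g - 4)*(g^5 - 3*g^4 - 31*g^3 + 43*g^2 + 270*g + 200) = (g - 5)*(g - 4)*(g^4 + 2*g^3 - 21*g^2 - 62*g - 40) = (g - 5)*(g - 4)*(g + 4)*(g^3 - 2*g^2 - 13*g - 10) = (g - 5)*(g - 4)*(g + 2)*(g + 4)*(g^2 - 4*g - 5) = (g - 5)^2*(g - 4)*(g + 2)*(g + 4)*(g + 1)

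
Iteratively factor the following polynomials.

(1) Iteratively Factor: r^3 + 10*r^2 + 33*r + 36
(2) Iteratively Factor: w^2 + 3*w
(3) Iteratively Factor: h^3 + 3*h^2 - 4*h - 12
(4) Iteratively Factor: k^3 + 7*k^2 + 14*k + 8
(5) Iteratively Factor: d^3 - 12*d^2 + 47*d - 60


(1) = (r + 3)*(r^2 + 7*r + 12) = (r + 3)^2*(r + 4)
(2) = (w + 3)*(w)
(3) = (h - 2)*(h^2 + 5*h + 6) = (h - 2)*(h + 3)*(h + 2)
(4) = (k + 2)*(k^2 + 5*k + 4) = (k + 1)*(k + 2)*(k + 4)
(5) = (d - 5)*(d^2 - 7*d + 12) = (d - 5)*(d - 3)*(d - 4)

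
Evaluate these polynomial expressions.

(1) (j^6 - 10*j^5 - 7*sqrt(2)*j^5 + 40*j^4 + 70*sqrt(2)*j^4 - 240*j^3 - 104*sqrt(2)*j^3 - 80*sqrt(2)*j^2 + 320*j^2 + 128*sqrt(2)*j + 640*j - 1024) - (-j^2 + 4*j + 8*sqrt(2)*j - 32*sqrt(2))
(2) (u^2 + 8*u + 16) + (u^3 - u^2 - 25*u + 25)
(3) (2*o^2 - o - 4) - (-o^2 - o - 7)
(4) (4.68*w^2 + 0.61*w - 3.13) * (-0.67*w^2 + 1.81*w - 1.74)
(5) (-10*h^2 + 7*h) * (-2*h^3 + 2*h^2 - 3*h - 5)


(1) = j^6 - 10*j^5 - 7*sqrt(2)*j^5 + 40*j^4 + 70*sqrt(2)*j^4 - 240*j^3 - 104*sqrt(2)*j^3 - 80*sqrt(2)*j^2 + 321*j^2 + 120*sqrt(2)*j + 636*j - 1024 + 32*sqrt(2)
(2) = u^3 - 17*u + 41
(3) = 3*o^2 + 3
(4) = -3.1356*w^4 + 8.0621*w^3 - 4.942*w^2 - 6.7267*w + 5.4462
(5) = 20*h^5 - 34*h^4 + 44*h^3 + 29*h^2 - 35*h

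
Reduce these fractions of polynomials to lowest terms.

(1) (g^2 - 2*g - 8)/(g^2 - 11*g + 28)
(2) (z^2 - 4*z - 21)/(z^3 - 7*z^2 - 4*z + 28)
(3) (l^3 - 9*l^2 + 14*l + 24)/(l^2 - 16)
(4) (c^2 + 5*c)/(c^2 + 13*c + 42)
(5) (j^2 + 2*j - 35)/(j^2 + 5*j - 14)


(1) = (g + 2)/(g - 7)
(2) = (z + 3)/(z^2 - 4)
(3) = (l^2 - 5*l - 6)/(l + 4)
(4) = (c^2 + 5*c)/(c^2 + 13*c + 42)
(5) = (j - 5)/(j - 2)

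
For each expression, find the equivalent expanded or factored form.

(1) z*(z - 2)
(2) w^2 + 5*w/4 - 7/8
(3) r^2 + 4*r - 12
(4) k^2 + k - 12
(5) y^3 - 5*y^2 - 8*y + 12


(1) = z^2 - 2*z
(2) = (w - 1/2)*(w + 7/4)
(3) = (r - 2)*(r + 6)
(4) = (k - 3)*(k + 4)
(5) = (y - 6)*(y - 1)*(y + 2)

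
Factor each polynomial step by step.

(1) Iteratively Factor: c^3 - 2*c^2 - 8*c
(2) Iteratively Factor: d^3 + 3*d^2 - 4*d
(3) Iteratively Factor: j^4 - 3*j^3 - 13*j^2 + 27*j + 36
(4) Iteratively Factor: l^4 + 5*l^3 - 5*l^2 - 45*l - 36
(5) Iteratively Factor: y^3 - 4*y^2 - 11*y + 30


(1) = (c + 2)*(c^2 - 4*c) = (c - 4)*(c + 2)*(c)
(2) = (d)*(d^2 + 3*d - 4) = d*(d + 4)*(d - 1)
(3) = (j - 4)*(j^3 + j^2 - 9*j - 9) = (j - 4)*(j + 3)*(j^2 - 2*j - 3) = (j - 4)*(j - 3)*(j + 3)*(j + 1)
(4) = (l + 3)*(l^3 + 2*l^2 - 11*l - 12) = (l - 3)*(l + 3)*(l^2 + 5*l + 4) = (l - 3)*(l + 3)*(l + 4)*(l + 1)
(5) = (y + 3)*(y^2 - 7*y + 10) = (y - 2)*(y + 3)*(y - 5)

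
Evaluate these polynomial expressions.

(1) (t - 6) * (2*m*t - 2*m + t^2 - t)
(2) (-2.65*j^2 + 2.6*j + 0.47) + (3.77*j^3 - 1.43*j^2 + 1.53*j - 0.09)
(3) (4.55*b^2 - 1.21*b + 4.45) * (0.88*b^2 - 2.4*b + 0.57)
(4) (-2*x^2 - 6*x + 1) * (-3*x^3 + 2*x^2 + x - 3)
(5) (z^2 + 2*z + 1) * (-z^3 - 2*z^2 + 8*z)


(1) = 2*m*t^2 - 14*m*t + 12*m + t^3 - 7*t^2 + 6*t
(2) = 3.77*j^3 - 4.08*j^2 + 4.13*j + 0.38
(3) = 4.004*b^4 - 11.9848*b^3 + 9.4135*b^2 - 11.3697*b + 2.5365
(4) = 6*x^5 + 14*x^4 - 17*x^3 + 2*x^2 + 19*x - 3
(5) = -z^5 - 4*z^4 + 3*z^3 + 14*z^2 + 8*z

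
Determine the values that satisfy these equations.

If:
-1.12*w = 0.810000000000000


Then:
w = -0.72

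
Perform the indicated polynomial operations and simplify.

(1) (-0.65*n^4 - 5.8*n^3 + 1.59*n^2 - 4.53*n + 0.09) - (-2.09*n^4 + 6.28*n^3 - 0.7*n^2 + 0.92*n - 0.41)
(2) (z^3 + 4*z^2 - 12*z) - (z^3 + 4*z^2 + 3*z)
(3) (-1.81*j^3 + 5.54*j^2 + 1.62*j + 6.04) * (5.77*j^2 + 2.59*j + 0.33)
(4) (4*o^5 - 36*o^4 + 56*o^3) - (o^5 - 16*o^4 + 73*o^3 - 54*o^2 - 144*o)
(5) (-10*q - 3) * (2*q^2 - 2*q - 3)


(1) = 1.44*n^4 - 12.08*n^3 + 2.29*n^2 - 5.45*n + 0.5
(2) = -15*z
(3) = -10.4437*j^5 + 27.2779*j^4 + 23.0987*j^3 + 40.8748*j^2 + 16.1782*j + 1.9932
(4) = 3*o^5 - 20*o^4 - 17*o^3 + 54*o^2 + 144*o
(5) = -20*q^3 + 14*q^2 + 36*q + 9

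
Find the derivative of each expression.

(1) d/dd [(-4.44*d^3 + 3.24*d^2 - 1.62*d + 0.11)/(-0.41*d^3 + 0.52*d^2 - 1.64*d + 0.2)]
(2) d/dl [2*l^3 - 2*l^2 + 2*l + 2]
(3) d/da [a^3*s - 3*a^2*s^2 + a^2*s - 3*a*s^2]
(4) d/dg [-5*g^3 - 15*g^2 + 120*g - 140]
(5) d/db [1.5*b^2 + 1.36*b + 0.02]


(1) = (-0.9804*d^4 + 13.2348*d^3 - 6.9999*d^2 + 1.1816*d - 0.1436)/(0.1681*d^6 - 0.4264*d^5 + 1.6152*d^4 - 1.8696*d^3 + 2.8976*d^2 - 0.656*d + 0.04)
(2) = 6*l^2 - 4*l + 2
(3) = s*(3*a^2 - 6*a*s + 2*a - 3*s)
(4) = -15*g^2 - 30*g + 120
(5) = 3.0*b + 1.36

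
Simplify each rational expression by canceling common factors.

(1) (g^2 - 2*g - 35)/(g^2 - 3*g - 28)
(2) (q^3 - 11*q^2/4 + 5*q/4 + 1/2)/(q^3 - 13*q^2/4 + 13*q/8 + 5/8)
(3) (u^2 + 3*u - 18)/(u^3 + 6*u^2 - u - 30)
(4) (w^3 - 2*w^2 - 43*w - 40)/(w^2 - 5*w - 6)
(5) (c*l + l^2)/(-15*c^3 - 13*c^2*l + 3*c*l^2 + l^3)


(1) = (g + 5)/(g + 4)
(2) = (2*q - 4)/(2*q - 5)
(3) = (u^2 + 3*u - 18)/(u^3 + 6*u^2 - u - 30)
(4) = (w^2 - 3*w - 40)/(w - 6)
(5) = -l/(15*c^2 - 2*c*l - l^2)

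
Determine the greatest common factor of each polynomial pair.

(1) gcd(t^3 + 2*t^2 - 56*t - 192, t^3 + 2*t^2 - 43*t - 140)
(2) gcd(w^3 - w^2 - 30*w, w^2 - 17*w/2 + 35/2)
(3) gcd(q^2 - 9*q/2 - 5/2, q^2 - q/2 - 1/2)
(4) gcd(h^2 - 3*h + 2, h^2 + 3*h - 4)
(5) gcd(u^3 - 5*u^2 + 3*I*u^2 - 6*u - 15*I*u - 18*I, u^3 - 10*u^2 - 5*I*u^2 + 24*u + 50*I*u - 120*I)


(1) = t + 4
(2) = 1
(3) = q + 1/2
(4) = h - 1
(5) = gcd((u - 6)*(u + 1)*(u + 3*I), (u - 6)*(u - 4)*(u - 5*I)) = u - 6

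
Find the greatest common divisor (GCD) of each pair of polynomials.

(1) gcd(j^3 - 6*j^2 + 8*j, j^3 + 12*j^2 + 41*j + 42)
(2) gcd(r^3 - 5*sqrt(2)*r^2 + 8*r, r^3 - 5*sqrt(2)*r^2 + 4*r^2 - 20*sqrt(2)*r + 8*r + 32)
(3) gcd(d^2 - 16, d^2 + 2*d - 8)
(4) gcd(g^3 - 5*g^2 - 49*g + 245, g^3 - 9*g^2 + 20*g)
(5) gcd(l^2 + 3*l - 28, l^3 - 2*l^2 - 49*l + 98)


(1) = 1
(2) = gcd(r*(r - 4*sqrt(2))*(r - sqrt(2)), (r + 4)*(r - 4*sqrt(2))*(r - sqrt(2))) = r^2 - 5*sqrt(2)*r + 8
(3) = d + 4
(4) = gcd((g - 7)*(g - 5)*(g + 7), g*(g - 5)*(g - 4)) = g - 5
(5) = l + 7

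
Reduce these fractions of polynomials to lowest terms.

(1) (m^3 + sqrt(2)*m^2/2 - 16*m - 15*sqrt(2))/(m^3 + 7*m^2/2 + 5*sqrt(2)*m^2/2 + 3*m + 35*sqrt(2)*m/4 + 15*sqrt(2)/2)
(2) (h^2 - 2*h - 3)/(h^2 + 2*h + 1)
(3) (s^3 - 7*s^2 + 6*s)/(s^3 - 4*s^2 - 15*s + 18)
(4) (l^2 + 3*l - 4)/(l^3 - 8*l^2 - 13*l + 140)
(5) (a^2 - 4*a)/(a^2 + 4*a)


(1) = (8*m^2 - 16*sqrt(2)*m - 48)/(8*m^2 + 28*m + 24)
(2) = (h - 3)/(h + 1)
(3) = s/(s + 3)
(4) = (l - 1)/(l^2 - 12*l + 35)
(5) = (a - 4)/(a + 4)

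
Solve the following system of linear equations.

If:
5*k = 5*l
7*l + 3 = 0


Then:
k = -3/7
l = -3/7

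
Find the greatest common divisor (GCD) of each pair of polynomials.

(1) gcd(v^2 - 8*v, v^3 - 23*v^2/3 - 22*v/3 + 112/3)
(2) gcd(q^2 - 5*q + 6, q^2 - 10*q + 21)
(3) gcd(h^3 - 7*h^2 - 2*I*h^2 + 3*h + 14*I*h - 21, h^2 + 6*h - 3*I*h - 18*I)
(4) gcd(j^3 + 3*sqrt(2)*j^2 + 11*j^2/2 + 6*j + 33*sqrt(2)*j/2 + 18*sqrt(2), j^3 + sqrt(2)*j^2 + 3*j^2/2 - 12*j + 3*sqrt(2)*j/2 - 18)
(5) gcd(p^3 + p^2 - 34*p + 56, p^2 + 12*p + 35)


(1) = v - 8
(2) = gcd((q - 3)*(q - 2), (q - 7)*(q - 3)) = q - 3
(3) = h - 3*I
(4) = gcd((j + 3/2)*(j + 4)*(j + 3*sqrt(2)), (j + 3/2)*(j - 2*sqrt(2))*(j + 3*sqrt(2))) = j^2 + j*(3/2 + 3*sqrt(2)) + 9*sqrt(2)/2
(5) = p + 7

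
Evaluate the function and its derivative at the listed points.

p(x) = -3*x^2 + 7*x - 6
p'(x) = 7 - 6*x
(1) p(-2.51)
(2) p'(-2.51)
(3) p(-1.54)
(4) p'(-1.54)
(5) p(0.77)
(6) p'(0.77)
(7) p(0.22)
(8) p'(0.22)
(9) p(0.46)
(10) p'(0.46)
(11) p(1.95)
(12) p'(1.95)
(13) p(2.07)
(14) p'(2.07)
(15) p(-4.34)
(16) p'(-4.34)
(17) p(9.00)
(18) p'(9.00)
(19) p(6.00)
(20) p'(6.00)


(1) = -42.47
(2) = 22.06
(3) = -23.89
(4) = 16.24
(5) = -2.39
(6) = 2.38
(7) = -4.61
(8) = 5.68
(9) = -3.41
(10) = 4.24
(11) = -3.76
(12) = -4.70
(13) = -4.36
(14) = -5.42
(15) = -92.89
(16) = 33.04
(17) = -186.00
(18) = -47.00
(19) = -72.00
(20) = -29.00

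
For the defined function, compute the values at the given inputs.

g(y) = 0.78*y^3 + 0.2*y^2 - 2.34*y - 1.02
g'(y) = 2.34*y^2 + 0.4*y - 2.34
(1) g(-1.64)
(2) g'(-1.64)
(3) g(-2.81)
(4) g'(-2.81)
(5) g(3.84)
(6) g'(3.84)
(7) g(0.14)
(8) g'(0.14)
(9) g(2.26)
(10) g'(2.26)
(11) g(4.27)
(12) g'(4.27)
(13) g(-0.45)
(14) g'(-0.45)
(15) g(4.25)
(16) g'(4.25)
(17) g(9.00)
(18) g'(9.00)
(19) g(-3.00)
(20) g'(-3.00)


(1) = -0.09
(2) = 3.30
(3) = -10.17
(4) = 15.01
(5) = 37.11
(6) = 33.70
(7) = -1.34
(8) = -2.24
(9) = 3.72
(10) = 10.52
(11) = 53.36
(12) = 42.03
(13) = 0.00
(14) = -2.05
(15) = 52.52
(16) = 41.63
(17) = 562.74
(18) = 190.80
(19) = -13.26
(20) = 17.52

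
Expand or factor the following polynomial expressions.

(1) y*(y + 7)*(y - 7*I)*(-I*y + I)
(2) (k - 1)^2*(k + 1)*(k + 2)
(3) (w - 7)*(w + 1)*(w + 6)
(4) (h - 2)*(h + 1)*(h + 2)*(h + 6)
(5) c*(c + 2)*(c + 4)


(1) = -I*y^4 - 7*y^3 - 6*I*y^3 - 42*y^2 + 7*I*y^2 + 49*y
(2) = k^4 + k^3 - 3*k^2 - k + 2
(3) = w^3 - 43*w - 42
(4) = h^4 + 7*h^3 + 2*h^2 - 28*h - 24
(5) = c^3 + 6*c^2 + 8*c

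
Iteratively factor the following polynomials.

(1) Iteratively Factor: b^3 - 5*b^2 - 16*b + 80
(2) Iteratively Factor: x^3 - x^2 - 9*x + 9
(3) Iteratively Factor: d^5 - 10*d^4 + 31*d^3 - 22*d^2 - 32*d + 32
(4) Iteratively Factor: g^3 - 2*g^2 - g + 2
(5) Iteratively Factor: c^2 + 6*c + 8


(1) = (b + 4)*(b^2 - 9*b + 20) = (b - 5)*(b + 4)*(b - 4)
(2) = (x - 3)*(x^2 + 2*x - 3) = (x - 3)*(x + 3)*(x - 1)
(3) = (d - 4)*(d^4 - 6*d^3 + 7*d^2 + 6*d - 8) = (d - 4)^2*(d^3 - 2*d^2 - d + 2) = (d - 4)^2*(d - 1)*(d^2 - d - 2) = (d - 4)^2*(d - 1)*(d + 1)*(d - 2)
(4) = (g + 1)*(g^2 - 3*g + 2) = (g - 2)*(g + 1)*(g - 1)
(5) = (c + 4)*(c + 2)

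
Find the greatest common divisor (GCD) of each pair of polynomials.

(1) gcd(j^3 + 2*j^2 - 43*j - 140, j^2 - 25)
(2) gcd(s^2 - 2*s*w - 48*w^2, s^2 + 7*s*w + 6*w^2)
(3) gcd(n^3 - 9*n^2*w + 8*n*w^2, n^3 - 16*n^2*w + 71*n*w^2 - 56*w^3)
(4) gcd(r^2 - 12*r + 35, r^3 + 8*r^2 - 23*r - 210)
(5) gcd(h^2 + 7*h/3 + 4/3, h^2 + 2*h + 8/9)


(1) = j + 5
(2) = gcd((s - 8*w)*(s + 6*w), (s + w)*(s + 6*w)) = s + 6*w
(3) = n^2 - 9*n*w + 8*w^2
(4) = gcd((r - 7)*(r - 5), (r - 5)*(r + 6)*(r + 7)) = r - 5
(5) = h + 4/3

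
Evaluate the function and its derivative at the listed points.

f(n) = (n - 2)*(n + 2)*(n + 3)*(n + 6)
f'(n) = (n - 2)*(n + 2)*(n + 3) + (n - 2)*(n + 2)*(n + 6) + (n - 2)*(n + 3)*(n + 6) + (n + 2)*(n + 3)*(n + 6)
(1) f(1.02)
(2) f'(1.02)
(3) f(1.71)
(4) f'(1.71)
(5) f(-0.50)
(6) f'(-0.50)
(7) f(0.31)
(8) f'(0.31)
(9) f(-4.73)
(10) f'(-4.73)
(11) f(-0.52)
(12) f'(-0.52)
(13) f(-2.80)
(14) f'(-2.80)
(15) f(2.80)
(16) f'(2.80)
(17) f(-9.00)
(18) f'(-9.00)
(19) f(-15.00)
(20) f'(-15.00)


(1) = -83.52
(2) = 24.90
(3) = -39.07
(4) = 110.83
(5) = -51.56
(6) = -43.75
(7) = -81.54
(8) = -24.61
(9) = -40.37
(10) = 12.33
(11) = -50.69
(12) = -43.82
(13) = 2.46
(14) = 9.47
(15) = 195.99
(16) = 341.89
(17) = 1386.00
(18) = -1017.00
(19) = 23868.00
(20) = -7881.00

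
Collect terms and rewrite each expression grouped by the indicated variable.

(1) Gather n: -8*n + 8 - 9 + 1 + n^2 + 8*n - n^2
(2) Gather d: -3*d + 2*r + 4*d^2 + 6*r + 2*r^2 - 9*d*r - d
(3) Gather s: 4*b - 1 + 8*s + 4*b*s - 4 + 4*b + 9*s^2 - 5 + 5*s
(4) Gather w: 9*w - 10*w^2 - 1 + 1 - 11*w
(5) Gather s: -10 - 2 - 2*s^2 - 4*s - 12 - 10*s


(1) = 0
(2) = 4*d^2 + d*(-9*r - 4) + 2*r^2 + 8*r
(3) = 8*b + 9*s^2 + s*(4*b + 13) - 10
(4) = -10*w^2 - 2*w
(5) = -2*s^2 - 14*s - 24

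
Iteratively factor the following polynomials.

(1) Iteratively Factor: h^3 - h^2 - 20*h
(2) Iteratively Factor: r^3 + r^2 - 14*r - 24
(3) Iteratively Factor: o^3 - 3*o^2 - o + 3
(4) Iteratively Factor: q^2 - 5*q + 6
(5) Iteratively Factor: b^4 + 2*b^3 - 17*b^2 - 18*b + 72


(1) = (h + 4)*(h^2 - 5*h) = (h - 5)*(h + 4)*(h)
(2) = (r - 4)*(r^2 + 5*r + 6) = (r - 4)*(r + 2)*(r + 3)
(3) = (o - 3)*(o^2 - 1) = (o - 3)*(o + 1)*(o - 1)
(4) = (q - 3)*(q - 2)
(5) = (b + 4)*(b^3 - 2*b^2 - 9*b + 18) = (b + 3)*(b + 4)*(b^2 - 5*b + 6) = (b - 3)*(b + 3)*(b + 4)*(b - 2)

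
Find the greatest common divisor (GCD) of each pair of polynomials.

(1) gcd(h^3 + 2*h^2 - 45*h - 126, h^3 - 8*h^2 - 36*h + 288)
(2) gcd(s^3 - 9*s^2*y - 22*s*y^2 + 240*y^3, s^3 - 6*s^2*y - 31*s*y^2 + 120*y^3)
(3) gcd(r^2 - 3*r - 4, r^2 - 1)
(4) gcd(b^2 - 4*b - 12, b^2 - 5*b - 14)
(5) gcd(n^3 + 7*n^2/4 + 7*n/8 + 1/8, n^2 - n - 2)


(1) = gcd((h - 7)*(h + 3)*(h + 6), (h - 8)*(h - 6)*(h + 6)) = h + 6
(2) = -s^2 + 3*s*y + 40*y^2
(3) = r + 1
(4) = gcd((b - 6)*(b + 2), (b - 7)*(b + 2)) = b + 2
(5) = gcd((n + 1/4)*(n + 1/2)*(n + 1), (n - 2)*(n + 1)) = n + 1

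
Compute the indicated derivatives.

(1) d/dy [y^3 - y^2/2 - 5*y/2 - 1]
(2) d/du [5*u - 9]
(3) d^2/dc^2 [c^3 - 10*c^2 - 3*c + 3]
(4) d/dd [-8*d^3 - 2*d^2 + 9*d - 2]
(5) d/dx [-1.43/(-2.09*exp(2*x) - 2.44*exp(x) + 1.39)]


(1) = 3*y^2 - y - 5/2
(2) = 5
(3) = 6*c - 20
(4) = -24*d^2 - 4*d + 9
(5) = (-5.9774*exp(x) - 3.4892)*exp(x)/(2.09*exp(2*x) + 2.44*exp(x) - 1.39)^2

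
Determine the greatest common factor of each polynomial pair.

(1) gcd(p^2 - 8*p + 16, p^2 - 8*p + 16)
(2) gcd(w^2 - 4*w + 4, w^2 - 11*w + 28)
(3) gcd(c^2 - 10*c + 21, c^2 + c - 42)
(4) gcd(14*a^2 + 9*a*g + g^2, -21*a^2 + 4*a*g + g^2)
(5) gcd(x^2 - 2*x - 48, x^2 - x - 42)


(1) = p^2 - 8*p + 16
(2) = gcd((w - 2)^2, (w - 7)*(w - 4)) = 1
(3) = 1
(4) = 7*a + g
(5) = x + 6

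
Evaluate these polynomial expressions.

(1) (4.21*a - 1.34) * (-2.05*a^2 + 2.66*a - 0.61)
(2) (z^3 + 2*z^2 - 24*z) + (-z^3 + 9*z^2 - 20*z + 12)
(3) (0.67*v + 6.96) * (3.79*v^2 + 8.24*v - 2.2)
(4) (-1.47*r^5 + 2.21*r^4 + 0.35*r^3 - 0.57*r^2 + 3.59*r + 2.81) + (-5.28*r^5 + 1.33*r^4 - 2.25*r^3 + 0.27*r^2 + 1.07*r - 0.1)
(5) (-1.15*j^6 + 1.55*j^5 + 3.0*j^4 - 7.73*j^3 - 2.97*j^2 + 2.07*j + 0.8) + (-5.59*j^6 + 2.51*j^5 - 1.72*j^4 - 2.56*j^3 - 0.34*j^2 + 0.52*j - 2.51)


(1) = -8.6305*a^3 + 13.9456*a^2 - 6.1325*a + 0.8174
(2) = 11*z^2 - 44*z + 12
(3) = 2.5393*v^3 + 31.8992*v^2 + 55.8764*v - 15.312
(4) = -6.75*r^5 + 3.54*r^4 - 1.9*r^3 - 0.3*r^2 + 4.66*r + 2.71
(5) = -6.74*j^6 + 4.06*j^5 + 1.28*j^4 - 10.29*j^3 - 3.31*j^2 + 2.59*j - 1.71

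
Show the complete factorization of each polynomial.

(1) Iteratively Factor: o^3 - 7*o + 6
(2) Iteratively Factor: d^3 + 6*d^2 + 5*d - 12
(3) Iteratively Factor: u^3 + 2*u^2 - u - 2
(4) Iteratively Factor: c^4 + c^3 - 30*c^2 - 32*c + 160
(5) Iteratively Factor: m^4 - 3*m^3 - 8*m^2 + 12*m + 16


(1) = (o + 3)*(o^2 - 3*o + 2) = (o - 1)*(o + 3)*(o - 2)
(2) = (d - 1)*(d^2 + 7*d + 12) = (d - 1)*(d + 3)*(d + 4)
(3) = (u + 2)*(u^2 - 1) = (u + 1)*(u + 2)*(u - 1)
(4) = (c - 2)*(c^3 + 3*c^2 - 24*c - 80) = (c - 2)*(c + 4)*(c^2 - c - 20) = (c - 2)*(c + 4)^2*(c - 5)
(5) = (m + 1)*(m^3 - 4*m^2 - 4*m + 16) = (m + 1)*(m + 2)*(m^2 - 6*m + 8) = (m - 2)*(m + 1)*(m + 2)*(m - 4)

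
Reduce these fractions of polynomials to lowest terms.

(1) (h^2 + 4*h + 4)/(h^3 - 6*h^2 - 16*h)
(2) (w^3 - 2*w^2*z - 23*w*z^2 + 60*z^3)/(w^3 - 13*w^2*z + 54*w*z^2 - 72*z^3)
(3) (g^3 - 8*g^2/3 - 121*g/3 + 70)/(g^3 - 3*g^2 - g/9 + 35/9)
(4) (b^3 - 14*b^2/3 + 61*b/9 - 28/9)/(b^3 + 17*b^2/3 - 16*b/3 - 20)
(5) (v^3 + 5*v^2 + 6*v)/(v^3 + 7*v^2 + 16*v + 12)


(1) = (h + 2)/(h^2 - 8*h)
(2) = (-w - 5*z)/(-w + 6*z)
(3) = (3*g^2 - 3*g - 126)/(3*g^2 - 4*g - 7)
(4) = (9*b^3 - 42*b^2 + 61*b - 28)/(9*b^3 + 51*b^2 - 48*b - 180)
(5) = v/(v + 2)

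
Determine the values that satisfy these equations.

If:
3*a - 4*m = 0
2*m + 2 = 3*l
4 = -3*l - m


Then:
a = -8/3
l = -2/3
m = -2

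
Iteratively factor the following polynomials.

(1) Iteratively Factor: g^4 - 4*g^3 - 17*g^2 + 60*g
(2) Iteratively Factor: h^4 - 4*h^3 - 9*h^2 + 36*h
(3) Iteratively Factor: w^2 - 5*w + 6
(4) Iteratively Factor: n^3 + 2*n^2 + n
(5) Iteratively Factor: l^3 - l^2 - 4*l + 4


(1) = (g + 4)*(g^3 - 8*g^2 + 15*g) = (g - 3)*(g + 4)*(g^2 - 5*g) = (g - 5)*(g - 3)*(g + 4)*(g)
(2) = (h - 4)*(h^3 - 9*h) = (h - 4)*(h - 3)*(h^2 + 3*h) = (h - 4)*(h - 3)*(h + 3)*(h)
(3) = (w - 3)*(w - 2)
(4) = (n + 1)*(n^2 + n) = n*(n + 1)*(n + 1)
(5) = (l + 2)*(l^2 - 3*l + 2) = (l - 2)*(l + 2)*(l - 1)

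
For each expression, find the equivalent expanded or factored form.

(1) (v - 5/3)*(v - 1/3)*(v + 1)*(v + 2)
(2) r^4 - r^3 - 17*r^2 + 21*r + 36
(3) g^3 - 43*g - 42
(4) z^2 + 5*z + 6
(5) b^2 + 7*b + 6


(1) = v^4 + v^3 - 31*v^2/9 - 7*v/3 + 10/9
(2) = (r - 3)^2*(r + 1)*(r + 4)
(3) = (g - 7)*(g + 1)*(g + 6)
(4) = (z + 2)*(z + 3)
(5) = (b + 1)*(b + 6)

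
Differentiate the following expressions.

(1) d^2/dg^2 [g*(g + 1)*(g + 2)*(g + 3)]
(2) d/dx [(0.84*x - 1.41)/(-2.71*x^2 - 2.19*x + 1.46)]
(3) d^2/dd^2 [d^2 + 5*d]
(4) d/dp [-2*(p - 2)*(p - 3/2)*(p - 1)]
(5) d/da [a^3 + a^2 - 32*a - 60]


(1) = 12*g^2 + 36*g + 22
(2) = (2.2764*x^2 - 7.6422*x - 1.8615)/(7.3441*x^4 + 11.8698*x^3 - 3.1171*x^2 - 6.3948*x + 2.1316)
(3) = 2
(4) = -6*p^2 + 18*p - 13
(5) = 3*a^2 + 2*a - 32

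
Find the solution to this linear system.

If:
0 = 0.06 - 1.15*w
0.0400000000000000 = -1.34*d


Then:
d = -0.03
w = 0.05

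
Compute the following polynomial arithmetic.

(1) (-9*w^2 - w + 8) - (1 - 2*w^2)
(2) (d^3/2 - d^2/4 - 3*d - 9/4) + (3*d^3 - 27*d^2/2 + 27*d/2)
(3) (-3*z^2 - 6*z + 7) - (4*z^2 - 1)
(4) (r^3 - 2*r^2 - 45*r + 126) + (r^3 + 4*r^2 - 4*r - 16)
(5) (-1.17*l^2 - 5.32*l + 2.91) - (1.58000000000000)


(1) = -7*w^2 - w + 7
(2) = 7*d^3/2 - 55*d^2/4 + 21*d/2 - 9/4
(3) = -7*z^2 - 6*z + 8
(4) = 2*r^3 + 2*r^2 - 49*r + 110
(5) = -1.17*l^2 - 5.32*l + 1.33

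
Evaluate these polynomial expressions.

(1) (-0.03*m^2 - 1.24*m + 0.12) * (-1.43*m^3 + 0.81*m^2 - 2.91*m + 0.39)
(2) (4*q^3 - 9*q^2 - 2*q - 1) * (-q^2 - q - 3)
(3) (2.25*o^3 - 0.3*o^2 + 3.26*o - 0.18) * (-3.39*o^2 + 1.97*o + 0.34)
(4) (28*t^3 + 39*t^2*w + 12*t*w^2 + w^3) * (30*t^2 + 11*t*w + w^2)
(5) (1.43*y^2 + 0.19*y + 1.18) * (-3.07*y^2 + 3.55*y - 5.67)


(1) = 0.0429*m^5 + 1.7489*m^4 - 1.0887*m^3 + 3.6939*m^2 - 0.8328*m + 0.0468
(2) = -4*q^5 + 5*q^4 - q^3 + 30*q^2 + 7*q + 3
(3) = -7.6275*o^5 + 5.4495*o^4 - 10.8774*o^3 + 6.9304*o^2 + 0.7538*o - 0.0612
(4) = 840*t^5 + 1478*t^4*w + 817*t^3*w^2 + 201*t^2*w^3 + 23*t*w^4 + w^5
(5) = -4.3901*y^4 + 4.4932*y^3 - 11.0562*y^2 + 3.1117*y - 6.6906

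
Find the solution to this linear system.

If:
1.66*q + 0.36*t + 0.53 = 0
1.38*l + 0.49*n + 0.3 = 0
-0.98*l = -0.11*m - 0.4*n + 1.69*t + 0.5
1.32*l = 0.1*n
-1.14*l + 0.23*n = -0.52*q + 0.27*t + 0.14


Then:
l = -0.04
m = -9.15
n = -0.50
q = -0.10
t = -0.99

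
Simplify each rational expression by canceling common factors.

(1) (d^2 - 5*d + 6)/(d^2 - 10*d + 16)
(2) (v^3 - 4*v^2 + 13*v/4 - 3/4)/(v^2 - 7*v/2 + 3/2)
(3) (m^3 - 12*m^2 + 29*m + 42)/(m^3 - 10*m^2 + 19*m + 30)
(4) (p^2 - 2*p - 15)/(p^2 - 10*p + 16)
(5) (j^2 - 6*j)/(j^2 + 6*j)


(1) = (d - 3)/(d - 8)
(2) = v - 1/2
(3) = (m - 7)/(m - 5)
(4) = (p^2 - 2*p - 15)/(p^2 - 10*p + 16)
(5) = (j - 6)/(j + 6)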